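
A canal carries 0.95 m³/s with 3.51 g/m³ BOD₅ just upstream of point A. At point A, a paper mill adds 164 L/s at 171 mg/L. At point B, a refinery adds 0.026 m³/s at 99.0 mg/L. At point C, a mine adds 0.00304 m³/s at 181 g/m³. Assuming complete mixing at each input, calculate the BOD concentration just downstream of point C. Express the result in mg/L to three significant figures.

164 L/s = 0.164 m³/s.
After input A: C = (0.95·3.51 + 0.164·171) / 1.114 = 28.17 mg/L.
After input B: C = (1.114·28.17 + 0.026·99) / 1.14 = 29.78 mg/L.
After input C: C = (1.14·29.78 + 0.00304·181) / 1.143 = 30.19 mg/L.

30.2 mg/L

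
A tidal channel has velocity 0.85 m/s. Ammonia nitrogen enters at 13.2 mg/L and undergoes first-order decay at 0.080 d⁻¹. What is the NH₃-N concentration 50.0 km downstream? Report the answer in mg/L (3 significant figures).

12.5 mg/L

Travel time t = 50.0 km / 0.85 m/s = 5e+04/0.85 = 5.882e+04 s = 0.6808 d.
First-order decay: C = 13.2·exp(−0.080·0.6808) = 13.2·0.947 = 12.5 mg/L.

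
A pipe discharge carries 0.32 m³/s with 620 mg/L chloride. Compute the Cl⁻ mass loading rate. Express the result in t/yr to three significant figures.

Mass flux = Q·C = 0.32 m³/s × 620 g/m³ = 198.4 g/s.
= 198.4 g/s × 31.56 = 6261 t/yr.

6260 t/yr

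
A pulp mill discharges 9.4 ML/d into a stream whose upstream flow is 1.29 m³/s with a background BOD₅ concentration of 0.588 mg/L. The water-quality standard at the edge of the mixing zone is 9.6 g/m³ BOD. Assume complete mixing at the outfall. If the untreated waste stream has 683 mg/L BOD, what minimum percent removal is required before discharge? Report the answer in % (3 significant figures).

82.9 %

9.4 ML/d = 0.1088 m³/s.
Mass balance: 9.6·1.399 = 0.1088·Cₑ + 1.29·0.588.
Cₑ = (13.43 − 0.7585) / 0.1088 = 116.5 mg/L.
Required removal = 1 − 116.5/683 = 82.95 %.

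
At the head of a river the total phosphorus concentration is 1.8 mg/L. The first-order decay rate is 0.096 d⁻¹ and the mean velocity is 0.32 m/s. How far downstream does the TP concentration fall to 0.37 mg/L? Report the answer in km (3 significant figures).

From C = C₀·e^(−kt), t = ln(C₀/C)/k = ln(1.8/0.37)/0.096 = 1.582/0.096 = 16.48 d.
Distance = v·t = 0.32 m/s × 1.424e+06 s = 4.556e+05 m = 455.6 km.

456 km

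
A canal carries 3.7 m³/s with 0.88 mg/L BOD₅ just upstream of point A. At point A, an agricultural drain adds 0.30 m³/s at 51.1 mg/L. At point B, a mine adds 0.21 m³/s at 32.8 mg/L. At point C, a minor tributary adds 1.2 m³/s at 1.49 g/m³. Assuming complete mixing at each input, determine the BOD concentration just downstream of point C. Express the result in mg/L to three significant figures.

5.04 mg/L

After input A: C = (3.7·0.88 + 0.3·51.1) / 4 = 4.646 mg/L.
After input B: C = (4·4.646 + 0.21·32.8) / 4.21 = 6.051 mg/L.
After input C: C = (4.21·6.051 + 1.2·1.49) / 5.41 = 5.039 mg/L.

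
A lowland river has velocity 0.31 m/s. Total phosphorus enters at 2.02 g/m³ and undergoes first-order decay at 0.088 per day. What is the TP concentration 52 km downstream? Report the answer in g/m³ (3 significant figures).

Travel time t = 52 km / 0.31 m/s = 5.2e+04/0.31 = 1.677e+05 s = 1.941 d.
First-order decay: C = 2.02·exp(−0.088·1.941) = 2.02·0.8429 = 1.703 g/m³.

1.70 g/m³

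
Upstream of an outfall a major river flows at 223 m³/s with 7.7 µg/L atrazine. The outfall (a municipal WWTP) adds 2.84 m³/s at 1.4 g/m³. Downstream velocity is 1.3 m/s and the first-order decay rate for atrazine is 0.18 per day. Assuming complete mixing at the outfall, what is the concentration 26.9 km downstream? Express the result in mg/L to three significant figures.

7.7 µg/L = 0.0077 mg/L.
After complete mixing, C₀ = (2.84·1.4 + 223·0.0077) / 225.8 = 0.02521 mg/L.
Travel time t = 2.69e+04 m / 1.3 m/s = 2.069e+04 s = 0.2395 d.
C = 0.02521·exp(−0.18·0.2395) = 0.02521·0.9578 = 0.02414 mg/L.

0.0241 mg/L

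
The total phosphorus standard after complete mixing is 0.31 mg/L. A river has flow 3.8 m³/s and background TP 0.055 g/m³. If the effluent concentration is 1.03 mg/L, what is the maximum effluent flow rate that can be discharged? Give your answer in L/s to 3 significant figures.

Mass balance at complete mixing: C_std·(Q_w + Q_r) = Q_w·C_e + Q_r·C_b.
Rearranging, Q_w = Q_r·(C_std − C_b)/(C_e − C_std) = 3.8·(0.31 − 0.055) / (1.03 − 0.31) = 1.346 m³/s.
= 1346 L/s.

1350 L/s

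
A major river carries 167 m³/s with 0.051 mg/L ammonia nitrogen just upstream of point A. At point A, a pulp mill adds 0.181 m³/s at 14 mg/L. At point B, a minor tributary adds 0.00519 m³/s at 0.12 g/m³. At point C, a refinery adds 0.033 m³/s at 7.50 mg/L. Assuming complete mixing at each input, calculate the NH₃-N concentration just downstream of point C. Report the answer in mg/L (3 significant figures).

0.0676 mg/L

After input A: C = (167·0.051 + 0.181·14) / 167.2 = 0.0661 mg/L.
After input B: C = (167.2·0.0661 + 0.00519·0.12) / 167.2 = 0.0661 mg/L.
After input C: C = (167.2·0.0661 + 0.033·7.5) / 167.2 = 0.06757 mg/L.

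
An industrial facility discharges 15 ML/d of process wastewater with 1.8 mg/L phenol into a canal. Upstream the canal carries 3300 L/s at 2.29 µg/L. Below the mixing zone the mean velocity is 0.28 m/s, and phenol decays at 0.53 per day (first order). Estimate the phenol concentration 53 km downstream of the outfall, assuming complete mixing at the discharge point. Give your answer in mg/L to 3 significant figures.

15 ML/d = 0.1736 m³/s.
3300 L/s = 3.3 m³/s.
2.29 µg/L = 0.00229 mg/L.
After complete mixing, C₀ = (0.1736·1.8 + 3.3·0.00229) / 3.474 = 0.09214 mg/L.
Travel time t = 5.3e+04 m / 0.28 m/s = 1.893e+05 s = 2.191 d.
C = 0.09214·exp(−0.53·2.191) = 0.09214·0.3131 = 0.02885 mg/L.

0.0289 mg/L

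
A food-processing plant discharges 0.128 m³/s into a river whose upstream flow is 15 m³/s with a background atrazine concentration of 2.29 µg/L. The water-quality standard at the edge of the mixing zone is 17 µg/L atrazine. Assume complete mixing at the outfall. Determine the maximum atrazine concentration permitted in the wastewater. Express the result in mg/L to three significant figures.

1.74 mg/L

2.29 µg/L = 0.00229 mg/L.
17 µg/L = 0.017 mg/L.
Mass balance: 0.017·15.13 = 0.128·Cₑ + 15·0.00229.
Cₑ = (0.2572 − 0.03435) / 0.128 = 1.741 mg/L.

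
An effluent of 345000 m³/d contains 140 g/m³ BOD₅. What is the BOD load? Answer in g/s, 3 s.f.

345000 m³/d = 3.993 m³/s.
Mass flux = Q·C = 3.993 m³/s × 140 g/m³ = 559 g/s.

559 g/s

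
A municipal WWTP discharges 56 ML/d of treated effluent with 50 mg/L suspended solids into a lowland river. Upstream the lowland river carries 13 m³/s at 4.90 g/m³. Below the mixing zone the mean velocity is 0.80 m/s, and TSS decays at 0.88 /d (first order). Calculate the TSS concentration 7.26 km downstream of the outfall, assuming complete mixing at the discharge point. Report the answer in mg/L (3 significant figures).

56 ML/d = 0.6481 m³/s.
After complete mixing, C₀ = (0.6481·50 + 13·4.9) / 13.65 = 7.042 mg/L.
Travel time t = 7260 m / 0.80 m/s = 9075 s = 0.105 d.
C = 7.042·exp(−0.88·0.105) = 7.042·0.9117 = 6.42 mg/L.

6.42 mg/L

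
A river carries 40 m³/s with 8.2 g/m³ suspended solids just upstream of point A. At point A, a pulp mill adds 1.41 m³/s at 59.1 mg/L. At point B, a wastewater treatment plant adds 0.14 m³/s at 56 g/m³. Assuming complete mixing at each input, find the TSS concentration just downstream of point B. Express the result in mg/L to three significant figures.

After input A: C = (40·8.2 + 1.41·59.1) / 41.41 = 9.933 mg/L.
After input B: C = (41.41·9.933 + 0.14·56) / 41.55 = 10.09 mg/L.

10.1 mg/L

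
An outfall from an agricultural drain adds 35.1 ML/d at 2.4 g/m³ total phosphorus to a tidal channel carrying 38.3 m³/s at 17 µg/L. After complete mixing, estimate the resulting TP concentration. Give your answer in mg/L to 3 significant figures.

0.0420 mg/L

35.1 ML/d = 0.4062 m³/s.
17 µg/L = 0.017 mg/L.
Conservation of mass across the mixing zone: C = (0.4062·2.4 + 38.3·0.017) / (0.4062 + 38.3) = 1.626/38.71 = 0.04201 mg/L.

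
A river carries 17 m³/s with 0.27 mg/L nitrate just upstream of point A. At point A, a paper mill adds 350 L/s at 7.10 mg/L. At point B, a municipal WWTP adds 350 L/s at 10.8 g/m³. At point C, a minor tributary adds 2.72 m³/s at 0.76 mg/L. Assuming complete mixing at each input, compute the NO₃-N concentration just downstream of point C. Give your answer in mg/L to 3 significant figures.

350 L/s = 0.35 m³/s.
After input A: C = (17·0.27 + 0.35·7.1) / 17.35 = 0.4078 mg/L.
350 L/s = 0.35 m³/s.
After input B: C = (17.35·0.4078 + 0.35·10.8) / 17.7 = 0.6133 mg/L.
After input C: C = (17.7·0.6133 + 2.72·0.76) / 20.42 = 0.6328 mg/L.

0.633 mg/L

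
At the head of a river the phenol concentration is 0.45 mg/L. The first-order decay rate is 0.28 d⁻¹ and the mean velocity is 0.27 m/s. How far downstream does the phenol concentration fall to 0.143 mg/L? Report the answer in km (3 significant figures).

95.5 km

From C = C₀·e^(−kt), t = ln(C₀/C)/k = ln(0.45/0.143)/0.28 = 1.146/0.28 = 4.094 d.
Distance = v·t = 0.27 m/s × 3.537e+05 s = 9.551e+04 m = 95.51 km.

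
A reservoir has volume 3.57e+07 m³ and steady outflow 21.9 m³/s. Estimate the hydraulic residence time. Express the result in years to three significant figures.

0.0517 yr

Q = 21.9 m³/s × 3.156e+07 s/yr = 6.911e+08 m³/yr.
Hydraulic residence time τ = V/Q = 3.57e+07/6.911e+08 = 0.05166 yr.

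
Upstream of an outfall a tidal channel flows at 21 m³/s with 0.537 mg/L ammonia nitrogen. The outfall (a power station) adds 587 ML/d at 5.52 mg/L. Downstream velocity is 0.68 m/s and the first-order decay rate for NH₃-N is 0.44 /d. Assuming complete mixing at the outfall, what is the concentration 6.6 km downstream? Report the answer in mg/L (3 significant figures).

587 ML/d = 6.794 m³/s.
After complete mixing, C₀ = (6.794·5.52 + 21·0.537) / 27.79 = 1.755 mg/L.
Travel time t = 6600 m / 0.68 m/s = 9706 s = 0.1123 d.
C = 1.755·exp(−0.44·0.1123) = 1.755·0.9518 = 1.67 mg/L.

1.67 mg/L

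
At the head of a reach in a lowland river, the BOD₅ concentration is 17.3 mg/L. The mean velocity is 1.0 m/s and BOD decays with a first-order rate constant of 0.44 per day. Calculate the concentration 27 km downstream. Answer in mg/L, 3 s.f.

Travel time t = 27 km / 1.0 m/s = 2.7e+04/1.0 = 2.7e+04 s = 0.3125 d.
First-order decay: C = 17.3·exp(−0.44·0.3125) = 17.3·0.8715 = 15.08 mg/L.

15.1 mg/L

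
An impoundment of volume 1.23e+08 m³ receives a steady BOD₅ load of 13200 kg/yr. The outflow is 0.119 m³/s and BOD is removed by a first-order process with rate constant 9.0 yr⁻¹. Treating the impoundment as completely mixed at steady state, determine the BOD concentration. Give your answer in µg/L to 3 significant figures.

Outflow Q = 0.119 m³/s × 3.156e+07 s/yr = 3.755e+06 m³/yr.
Steady-state CSTR mass balance: W = Q·C + k·V·C, so C = W/(Q + kV).
Q + kV = 3.755e+06 + 9.0·1.23e+08 = 1.111e+09 m³/yr.
C = 13200/1.111e+09 = 1.188e-05 kg/m³ = 0.01188 mg/L = 11.88 µg/L.

11.9 µg/L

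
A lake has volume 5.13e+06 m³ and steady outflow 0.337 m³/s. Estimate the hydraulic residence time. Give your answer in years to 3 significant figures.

Q = 0.337 m³/s × 3.156e+07 s/yr = 1.063e+07 m³/yr.
Hydraulic residence time τ = V/Q = 5.13e+06/1.063e+07 = 0.4824 yr.

0.482 yr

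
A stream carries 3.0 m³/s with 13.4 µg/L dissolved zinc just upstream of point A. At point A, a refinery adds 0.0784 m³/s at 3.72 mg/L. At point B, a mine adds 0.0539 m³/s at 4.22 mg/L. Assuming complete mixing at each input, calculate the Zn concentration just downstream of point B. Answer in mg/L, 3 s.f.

0.179 mg/L

13.4 µg/L = 0.0134 mg/L.
After input A: C = (3·0.0134 + 0.0784·3.72) / 3.078 = 0.1078 mg/L.
After input B: C = (3.078·0.1078 + 0.0539·4.22) / 3.132 = 0.1786 mg/L.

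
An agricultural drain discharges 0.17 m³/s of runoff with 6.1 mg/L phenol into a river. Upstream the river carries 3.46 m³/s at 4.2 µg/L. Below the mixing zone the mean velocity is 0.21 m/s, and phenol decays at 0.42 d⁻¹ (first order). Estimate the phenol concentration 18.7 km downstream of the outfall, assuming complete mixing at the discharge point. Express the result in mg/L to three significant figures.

0.188 mg/L

4.2 µg/L = 0.0042 mg/L.
After complete mixing, C₀ = (0.17·6.1 + 3.46·0.0042) / 3.63 = 0.2897 mg/L.
Travel time t = 1.87e+04 m / 0.21 m/s = 8.905e+04 s = 1.031 d.
C = 0.2897·exp(−0.42·1.031) = 0.2897·0.6486 = 0.1879 mg/L.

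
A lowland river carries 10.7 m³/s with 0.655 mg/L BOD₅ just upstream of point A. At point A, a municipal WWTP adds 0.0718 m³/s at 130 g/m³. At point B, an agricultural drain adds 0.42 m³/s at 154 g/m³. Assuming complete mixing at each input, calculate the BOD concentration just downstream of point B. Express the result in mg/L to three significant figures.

7.24 mg/L

After input A: C = (10.7·0.655 + 0.0718·130) / 10.77 = 1.517 mg/L.
After input B: C = (10.77·1.517 + 0.42·154) / 11.19 = 7.239 mg/L.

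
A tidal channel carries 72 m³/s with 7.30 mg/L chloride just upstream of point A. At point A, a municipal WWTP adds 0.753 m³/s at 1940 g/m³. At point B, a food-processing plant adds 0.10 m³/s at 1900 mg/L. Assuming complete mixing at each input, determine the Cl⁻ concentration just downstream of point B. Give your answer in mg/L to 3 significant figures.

After input A: C = (72·7.3 + 0.753·1940) / 72.75 = 27.3 mg/L.
After input B: C = (72.75·27.3 + 0.1·1900) / 72.85 = 29.87 mg/L.

29.9 mg/L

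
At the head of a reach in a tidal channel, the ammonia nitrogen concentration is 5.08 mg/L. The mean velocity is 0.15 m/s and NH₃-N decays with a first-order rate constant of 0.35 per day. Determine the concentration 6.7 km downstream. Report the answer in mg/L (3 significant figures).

Travel time t = 6.7 km / 0.15 m/s = 6700/0.15 = 4.467e+04 s = 0.517 d.
First-order decay: C = 5.08·exp(−0.35·0.517) = 5.08·0.8345 = 4.239 mg/L.

4.24 mg/L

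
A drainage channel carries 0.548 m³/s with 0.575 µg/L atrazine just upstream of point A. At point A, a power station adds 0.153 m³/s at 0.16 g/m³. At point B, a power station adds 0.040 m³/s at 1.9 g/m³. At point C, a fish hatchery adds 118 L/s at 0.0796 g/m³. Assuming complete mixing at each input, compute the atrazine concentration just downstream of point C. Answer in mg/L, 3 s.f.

0.128 mg/L

0.575 µg/L = 0.000575 mg/L.
After input A: C = (0.548·0.000575 + 0.153·0.16) / 0.701 = 0.03537 mg/L.
After input B: C = (0.701·0.03537 + 0.04·1.9) / 0.741 = 0.136 mg/L.
118 L/s = 0.118 m³/s.
After input C: C = (0.741·0.136 + 0.118·0.0796) / 0.859 = 0.1283 mg/L.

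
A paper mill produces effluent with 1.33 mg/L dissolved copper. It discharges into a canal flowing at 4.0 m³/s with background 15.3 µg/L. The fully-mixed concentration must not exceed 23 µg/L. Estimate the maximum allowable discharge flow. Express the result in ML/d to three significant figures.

2.04 ML/d

15.3 µg/L = 0.0153 mg/L.
23 µg/L = 0.023 mg/L.
Mass balance at complete mixing: C_std·(Q_w + Q_r) = Q_w·C_e + Q_r·C_b.
Rearranging, Q_w = Q_r·(C_std − C_b)/(C_e − C_std) = 4.0·(0.023 − 0.0153) / (1.33 − 0.023) = 0.02357 m³/s.
= 2.036 ML/d.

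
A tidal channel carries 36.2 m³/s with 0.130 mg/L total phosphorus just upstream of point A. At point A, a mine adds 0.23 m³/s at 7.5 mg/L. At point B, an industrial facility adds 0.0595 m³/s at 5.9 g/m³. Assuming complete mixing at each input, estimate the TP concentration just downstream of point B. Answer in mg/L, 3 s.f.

0.186 mg/L

After input A: C = (36.2·0.13 + 0.23·7.5) / 36.43 = 0.1765 mg/L.
After input B: C = (36.43·0.1765 + 0.0595·5.9) / 36.49 = 0.1859 mg/L.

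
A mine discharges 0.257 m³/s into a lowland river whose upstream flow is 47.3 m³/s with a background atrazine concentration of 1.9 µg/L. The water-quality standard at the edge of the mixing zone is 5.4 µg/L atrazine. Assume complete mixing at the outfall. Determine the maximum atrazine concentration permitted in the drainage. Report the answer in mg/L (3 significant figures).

0.650 mg/L

1.9 µg/L = 0.0019 mg/L.
5.4 µg/L = 0.0054 mg/L.
Mass balance: 0.0054·47.56 = 0.257·Cₑ + 47.3·0.0019.
Cₑ = (0.2568 − 0.08987) / 0.257 = 0.6496 mg/L.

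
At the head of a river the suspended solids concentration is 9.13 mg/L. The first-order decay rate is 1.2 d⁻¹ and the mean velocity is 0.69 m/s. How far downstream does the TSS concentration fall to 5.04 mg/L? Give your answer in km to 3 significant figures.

29.5 km

From C = C₀·e^(−kt), t = ln(C₀/C)/k = ln(9.13/5.04)/1.2 = 0.5942/1.2 = 0.4951 d.
Distance = v·t = 0.69 m/s × 4.278e+04 s = 2.952e+04 m = 29.52 km.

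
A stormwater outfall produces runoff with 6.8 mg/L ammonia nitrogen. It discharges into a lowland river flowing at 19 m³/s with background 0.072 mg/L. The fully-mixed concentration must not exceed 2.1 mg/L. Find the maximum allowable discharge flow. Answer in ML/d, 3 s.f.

Mass balance at complete mixing: C_std·(Q_w + Q_r) = Q_w·C_e + Q_r·C_b.
Rearranging, Q_w = Q_r·(C_std − C_b)/(C_e − C_std) = 19·(2.1 − 0.072) / (6.8 − 2.1) = 8.198 m³/s.
= 708.3 ML/d.

708 ML/d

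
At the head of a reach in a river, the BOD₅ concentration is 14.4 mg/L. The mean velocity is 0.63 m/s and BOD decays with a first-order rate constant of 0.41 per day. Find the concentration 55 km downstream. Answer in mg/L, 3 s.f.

9.52 mg/L

Travel time t = 55 km / 0.63 m/s = 5.5e+04/0.63 = 8.73e+04 s = 1.01 d.
First-order decay: C = 14.4·exp(−0.41·1.01) = 14.4·0.6608 = 9.516 mg/L.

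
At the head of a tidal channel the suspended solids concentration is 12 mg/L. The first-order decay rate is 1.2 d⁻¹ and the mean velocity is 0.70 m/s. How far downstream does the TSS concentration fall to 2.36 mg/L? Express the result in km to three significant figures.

82.0 km

From C = C₀·e^(−kt), t = ln(C₀/C)/k = ln(12/2.36)/1.2 = 1.626/1.2 = 1.355 d.
Distance = v·t = 0.70 m/s × 1.171e+05 s = 8.196e+04 m = 81.96 km.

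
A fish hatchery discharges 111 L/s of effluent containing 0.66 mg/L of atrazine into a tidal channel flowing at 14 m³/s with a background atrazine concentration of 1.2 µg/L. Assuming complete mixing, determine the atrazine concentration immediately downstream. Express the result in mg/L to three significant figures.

111 L/s = 0.111 m³/s.
1.2 µg/L = 0.0012 mg/L.
Conservation of mass across the mixing zone: C = (0.111·0.66 + 14·0.0012) / (0.111 + 14) = 0.09006/14.11 = 0.006382 mg/L.

0.00638 mg/L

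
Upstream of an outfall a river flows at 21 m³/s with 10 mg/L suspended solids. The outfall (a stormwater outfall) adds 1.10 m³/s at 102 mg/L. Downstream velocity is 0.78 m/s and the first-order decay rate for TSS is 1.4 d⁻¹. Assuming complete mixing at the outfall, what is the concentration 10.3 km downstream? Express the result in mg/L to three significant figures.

After complete mixing, C₀ = (1.1·102 + 21·10) / 22.1 = 14.58 mg/L.
Travel time t = 1.03e+04 m / 0.78 m/s = 1.321e+04 s = 0.1528 d.
C = 14.58·exp(−1.4·0.1528) = 14.58·0.8074 = 11.77 mg/L.

11.8 mg/L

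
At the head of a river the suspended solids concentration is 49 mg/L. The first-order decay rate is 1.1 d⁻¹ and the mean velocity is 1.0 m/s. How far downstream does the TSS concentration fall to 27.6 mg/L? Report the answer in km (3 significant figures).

From C = C₀·e^(−kt), t = ln(C₀/C)/k = ln(49/27.6)/1.1 = 0.574/1.1 = 0.5218 d.
Distance = v·t = 1.0 m/s × 4.509e+04 s = 4.509e+04 m = 45.09 km.

45.1 km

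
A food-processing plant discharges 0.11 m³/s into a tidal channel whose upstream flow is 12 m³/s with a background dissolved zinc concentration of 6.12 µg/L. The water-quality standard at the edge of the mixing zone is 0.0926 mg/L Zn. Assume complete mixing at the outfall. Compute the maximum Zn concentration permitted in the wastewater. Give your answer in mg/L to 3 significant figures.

9.53 mg/L

6.12 µg/L = 0.00612 mg/L.
Mass balance: 0.0926·12.11 = 0.11·Cₑ + 12·0.00612.
Cₑ = (1.121 − 0.07344) / 0.11 = 9.527 mg/L.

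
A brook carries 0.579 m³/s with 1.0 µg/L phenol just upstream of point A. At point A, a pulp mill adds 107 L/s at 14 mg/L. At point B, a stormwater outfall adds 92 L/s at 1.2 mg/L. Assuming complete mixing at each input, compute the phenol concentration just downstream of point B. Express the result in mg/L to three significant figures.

1.0 µg/L = 0.001 mg/L.
107 L/s = 0.107 m³/s.
After input A: C = (0.579·0.001 + 0.107·14) / 0.686 = 2.185 mg/L.
92 L/s = 0.092 m³/s.
After input B: C = (0.686·2.185 + 0.092·1.2) / 0.778 = 2.068 mg/L.

2.07 mg/L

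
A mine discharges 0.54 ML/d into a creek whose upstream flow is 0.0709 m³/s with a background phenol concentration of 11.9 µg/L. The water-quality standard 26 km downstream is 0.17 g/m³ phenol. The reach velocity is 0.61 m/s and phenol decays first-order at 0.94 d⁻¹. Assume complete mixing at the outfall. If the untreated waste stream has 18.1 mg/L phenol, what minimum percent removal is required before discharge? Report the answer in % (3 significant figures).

82.3 %

0.54 ML/d = 0.00625 m³/s.
11.9 µg/L = 0.0119 mg/L.
Travel time to the compliance point: t = 2.6e+04/0.61 = 4.262e+04 s = 0.4933 d; decay factor exp(−0.94·0.4933) = 0.6289.
So the concentration just after mixing may be at most 0.17/0.6289 = 0.2703 mg/L.
Mass balance: 0.2703·0.07715 = 0.00625·Cₑ + 0.0709·0.0119.
Cₑ = (0.02085 − 0.0008437) / 0.00625 = 3.202 mg/L.
Required removal = 1 − 3.202/18.1 = 82.31 %.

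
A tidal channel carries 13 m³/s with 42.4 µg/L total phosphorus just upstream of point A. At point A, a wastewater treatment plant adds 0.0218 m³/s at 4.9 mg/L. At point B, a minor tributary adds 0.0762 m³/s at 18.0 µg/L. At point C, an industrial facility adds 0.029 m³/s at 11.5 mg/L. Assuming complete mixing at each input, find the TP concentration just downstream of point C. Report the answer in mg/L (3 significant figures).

42.4 µg/L = 0.0424 mg/L.
After input A: C = (13·0.0424 + 0.0218·4.9) / 13.02 = 0.05053 mg/L.
18.0 µg/L = 0.018 mg/L.
After input B: C = (13.02·0.05053 + 0.0762·0.018) / 13.1 = 0.05034 mg/L.
After input C: C = (13.1·0.05034 + 0.029·11.5) / 13.13 = 0.07564 mg/L.

0.0756 mg/L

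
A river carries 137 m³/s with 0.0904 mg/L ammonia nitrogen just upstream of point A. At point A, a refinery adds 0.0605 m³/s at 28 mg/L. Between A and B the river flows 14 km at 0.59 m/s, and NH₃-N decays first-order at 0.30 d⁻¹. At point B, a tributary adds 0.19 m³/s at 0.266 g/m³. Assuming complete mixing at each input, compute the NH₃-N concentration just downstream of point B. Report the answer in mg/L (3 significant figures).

After input A: C = (137·0.0904 + 0.0605·28) / 137.1 = 0.1027 mg/L.
Over the 14 km reach to input B (t = 2.373e+04 s = 0.2746 d), decay gives C = 0.1027·exp(−0.30·0.2746) = 0.0946 mg/L.
After input B: C = (137.1·0.0946 + 0.19·0.266) / 137.3 = 0.09483 mg/L.

0.0948 mg/L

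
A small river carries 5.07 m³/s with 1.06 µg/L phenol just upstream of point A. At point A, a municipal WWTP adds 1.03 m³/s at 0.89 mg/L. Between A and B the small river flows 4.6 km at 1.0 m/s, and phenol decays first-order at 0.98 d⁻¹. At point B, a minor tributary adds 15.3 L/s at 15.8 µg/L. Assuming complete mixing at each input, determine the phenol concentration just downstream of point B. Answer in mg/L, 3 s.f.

0.143 mg/L

1.06 µg/L = 0.00106 mg/L.
After input A: C = (5.07·0.00106 + 1.03·0.89) / 6.1 = 0.1512 mg/L.
Over the 4.6 km reach to input B (t = 4600 s = 0.05324 d), decay gives C = 0.1512·exp(−0.98·0.05324) = 0.1435 mg/L.
15.3 L/s = 0.0153 m³/s.
15.8 µg/L = 0.0158 mg/L.
After input B: C = (6.1·0.1435 + 0.0153·0.0158) / 6.115 = 0.1432 mg/L.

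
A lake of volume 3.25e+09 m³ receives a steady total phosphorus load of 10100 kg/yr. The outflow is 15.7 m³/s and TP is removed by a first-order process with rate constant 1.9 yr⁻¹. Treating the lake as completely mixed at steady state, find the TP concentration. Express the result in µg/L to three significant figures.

1.51 µg/L

Outflow Q = 15.7 m³/s × 3.156e+07 s/yr = 4.955e+08 m³/yr.
Steady-state CSTR mass balance: W = Q·C + k·V·C, so C = W/(Q + kV).
Q + kV = 4.955e+08 + 1.9·3.25e+09 = 6.67e+09 m³/yr.
C = 10100/6.67e+09 = 1.514e-06 kg/m³ = 0.001514 mg/L = 1.514 µg/L.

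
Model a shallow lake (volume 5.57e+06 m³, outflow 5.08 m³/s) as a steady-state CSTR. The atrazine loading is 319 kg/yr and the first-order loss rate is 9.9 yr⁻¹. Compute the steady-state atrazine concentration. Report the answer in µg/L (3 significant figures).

1.48 µg/L

Outflow Q = 5.08 m³/s × 3.156e+07 s/yr = 1.603e+08 m³/yr.
Steady-state CSTR mass balance: W = Q·C + k·V·C, so C = W/(Q + kV).
Q + kV = 1.603e+08 + 9.9·5.57e+06 = 2.155e+08 m³/yr.
C = 319/2.155e+08 = 1.481e-06 kg/m³ = 0.001481 mg/L = 1.481 µg/L.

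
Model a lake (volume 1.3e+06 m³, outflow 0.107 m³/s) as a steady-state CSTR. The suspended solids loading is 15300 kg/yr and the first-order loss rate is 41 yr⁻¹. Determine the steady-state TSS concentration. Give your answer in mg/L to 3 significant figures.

Outflow Q = 0.107 m³/s × 3.156e+07 s/yr = 3.377e+06 m³/yr.
Steady-state CSTR mass balance: W = Q·C + k·V·C, so C = W/(Q + kV).
Q + kV = 3.377e+06 + 41·1.3e+06 = 5.668e+07 m³/yr.
C = 15300/5.668e+07 = 0.00027 kg/m³ = 0.27 mg/L.

0.270 mg/L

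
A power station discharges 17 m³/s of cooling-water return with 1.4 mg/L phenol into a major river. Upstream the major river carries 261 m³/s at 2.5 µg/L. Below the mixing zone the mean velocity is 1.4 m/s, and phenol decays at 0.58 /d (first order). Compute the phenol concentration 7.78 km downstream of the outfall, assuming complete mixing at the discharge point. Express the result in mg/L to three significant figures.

2.5 µg/L = 0.0025 mg/L.
After complete mixing, C₀ = (17·1.4 + 261·0.0025) / 278 = 0.08796 mg/L.
Travel time t = 7780 m / 1.4 m/s = 5557 s = 0.06432 d.
C = 0.08796·exp(−0.58·0.06432) = 0.08796·0.9634 = 0.08474 mg/L.

0.0847 mg/L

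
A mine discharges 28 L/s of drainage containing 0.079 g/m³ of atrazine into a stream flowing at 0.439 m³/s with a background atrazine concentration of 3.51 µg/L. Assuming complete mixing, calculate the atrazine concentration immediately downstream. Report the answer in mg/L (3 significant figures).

28 L/s = 0.028 m³/s.
3.51 µg/L = 0.00351 mg/L.
Conservation of mass across the mixing zone: C = (0.028·0.079 + 0.439·0.00351) / (0.028 + 0.439) = 0.003753/0.467 = 0.008036 mg/L.

0.00804 mg/L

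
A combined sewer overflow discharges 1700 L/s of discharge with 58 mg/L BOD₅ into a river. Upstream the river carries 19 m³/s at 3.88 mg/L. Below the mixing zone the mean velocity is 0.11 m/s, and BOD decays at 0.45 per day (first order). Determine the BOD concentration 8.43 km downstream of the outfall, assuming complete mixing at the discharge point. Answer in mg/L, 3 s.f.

1700 L/s = 1.7 m³/s.
After complete mixing, C₀ = (1.7·58 + 19·3.88) / 20.7 = 8.325 mg/L.
Travel time t = 8430 m / 0.11 m/s = 7.664e+04 s = 0.887 d.
C = 8.325·exp(−0.45·0.887) = 8.325·0.6709 = 5.585 mg/L.

5.58 mg/L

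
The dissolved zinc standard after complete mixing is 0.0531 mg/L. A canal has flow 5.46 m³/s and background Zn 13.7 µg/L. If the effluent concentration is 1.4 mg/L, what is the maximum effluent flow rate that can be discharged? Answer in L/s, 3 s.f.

160 L/s

13.7 µg/L = 0.0137 mg/L.
Mass balance at complete mixing: C_std·(Q_w + Q_r) = Q_w·C_e + Q_r·C_b.
Rearranging, Q_w = Q_r·(C_std − C_b)/(C_e − C_std) = 5.46·(0.0531 − 0.0137) / (1.4 − 0.0531) = 0.1597 m³/s.
= 159.7 L/s.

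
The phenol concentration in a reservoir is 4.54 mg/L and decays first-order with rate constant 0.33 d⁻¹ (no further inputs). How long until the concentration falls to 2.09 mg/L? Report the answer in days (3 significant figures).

t = ln(C₀/C)/k = ln(4.54/2.09)/0.33 = 0.7758/0.33 = 2.351 d.

2.35 d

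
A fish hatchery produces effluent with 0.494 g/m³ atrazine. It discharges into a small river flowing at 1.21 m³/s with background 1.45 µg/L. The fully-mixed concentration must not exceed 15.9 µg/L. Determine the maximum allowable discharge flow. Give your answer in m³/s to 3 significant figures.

1.45 µg/L = 0.00145 mg/L.
15.9 µg/L = 0.0159 mg/L.
Mass balance at complete mixing: C_std·(Q_w + Q_r) = Q_w·C_e + Q_r·C_b.
Rearranging, Q_w = Q_r·(C_std − C_b)/(C_e − C_std) = 1.21·(0.0159 − 0.00145) / (0.494 − 0.0159) = 0.03657 m³/s.

0.0366 m³/s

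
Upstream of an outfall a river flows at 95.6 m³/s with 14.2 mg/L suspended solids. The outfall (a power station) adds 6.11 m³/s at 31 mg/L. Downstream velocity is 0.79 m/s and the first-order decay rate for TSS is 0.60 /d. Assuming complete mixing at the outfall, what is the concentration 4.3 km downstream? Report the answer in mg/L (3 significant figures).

14.6 mg/L

After complete mixing, C₀ = (6.11·31 + 95.6·14.2) / 101.7 = 15.21 mg/L.
Travel time t = 4300 m / 0.79 m/s = 5443 s = 0.063 d.
C = 15.21·exp(−0.60·0.063) = 15.21·0.9629 = 14.65 mg/L.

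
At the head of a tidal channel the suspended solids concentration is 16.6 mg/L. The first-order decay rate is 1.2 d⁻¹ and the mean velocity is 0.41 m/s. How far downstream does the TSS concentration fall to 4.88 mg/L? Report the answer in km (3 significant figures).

36.1 km

From C = C₀·e^(−kt), t = ln(C₀/C)/k = ln(16.6/4.88)/1.2 = 1.224/1.2 = 1.02 d.
Distance = v·t = 0.41 m/s × 8.815e+04 s = 3.614e+04 m = 36.14 km.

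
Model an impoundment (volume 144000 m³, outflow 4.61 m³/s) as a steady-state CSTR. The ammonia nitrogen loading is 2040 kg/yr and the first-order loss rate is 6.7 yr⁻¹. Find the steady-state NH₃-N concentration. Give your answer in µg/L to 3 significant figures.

13.9 µg/L

Outflow Q = 4.61 m³/s × 3.156e+07 s/yr = 1.455e+08 m³/yr.
Steady-state CSTR mass balance: W = Q·C + k·V·C, so C = W/(Q + kV).
Q + kV = 1.455e+08 + 6.7·144000 = 1.464e+08 m³/yr.
C = 2040/1.464e+08 = 1.393e-05 kg/m³ = 0.01393 mg/L = 13.93 µg/L.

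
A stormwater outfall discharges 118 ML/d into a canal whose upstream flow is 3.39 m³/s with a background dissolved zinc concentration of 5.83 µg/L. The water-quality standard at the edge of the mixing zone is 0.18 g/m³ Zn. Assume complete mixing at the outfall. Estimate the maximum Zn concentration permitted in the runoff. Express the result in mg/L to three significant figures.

118 ML/d = 1.366 m³/s.
5.83 µg/L = 0.00583 mg/L.
Mass balance: 0.18·4.756 = 1.366·Cₑ + 3.39·0.00583.
Cₑ = (0.856 − 0.01976) / 1.366 = 0.6123 mg/L.

0.612 mg/L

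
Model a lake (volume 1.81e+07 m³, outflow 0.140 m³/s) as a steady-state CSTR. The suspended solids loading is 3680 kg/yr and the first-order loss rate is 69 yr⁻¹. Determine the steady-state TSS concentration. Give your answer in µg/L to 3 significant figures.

Outflow Q = 0.140 m³/s × 3.156e+07 s/yr = 4.418e+06 m³/yr.
Steady-state CSTR mass balance: W = Q·C + k·V·C, so C = W/(Q + kV).
Q + kV = 4.418e+06 + 69·1.81e+07 = 1.253e+09 m³/yr.
C = 3680/1.253e+09 = 2.936e-06 kg/m³ = 0.002936 mg/L = 2.936 µg/L.

2.94 µg/L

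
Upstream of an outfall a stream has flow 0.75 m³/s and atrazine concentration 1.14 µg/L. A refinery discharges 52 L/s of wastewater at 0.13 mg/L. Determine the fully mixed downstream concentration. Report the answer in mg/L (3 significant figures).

0.00950 mg/L

52 L/s = 0.052 m³/s.
1.14 µg/L = 0.00114 mg/L.
Flow-weighted mixing gives C = (0.052·0.13 + 0.75·0.00114) / (0.052 + 0.75) = 0.007615/0.802 = 0.009495 mg/L.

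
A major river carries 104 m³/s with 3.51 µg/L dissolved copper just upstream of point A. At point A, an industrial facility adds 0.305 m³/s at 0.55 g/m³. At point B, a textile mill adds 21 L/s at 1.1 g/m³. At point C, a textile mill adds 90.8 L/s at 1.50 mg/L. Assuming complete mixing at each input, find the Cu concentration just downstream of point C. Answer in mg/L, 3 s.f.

3.51 µg/L = 0.00351 mg/L.
After input A: C = (104·0.00351 + 0.305·0.55) / 104.3 = 0.005108 mg/L.
21 L/s = 0.021 m³/s.
After input B: C = (104.3·0.005108 + 0.021·1.1) / 104.3 = 0.005328 mg/L.
90.8 L/s = 0.0908 m³/s.
After input C: C = (104.3·0.005328 + 0.0908·1.5) / 104.4 = 0.006628 mg/L.

0.00663 mg/L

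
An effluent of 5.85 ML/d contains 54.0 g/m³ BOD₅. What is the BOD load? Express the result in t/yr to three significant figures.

5.85 ML/d = 0.06771 m³/s.
Mass flux = Q·C = 0.06771 m³/s × 54 g/m³ = 3.656 g/s.
= 3.656 g/s × 31.56 = 115.4 t/yr.

115 t/yr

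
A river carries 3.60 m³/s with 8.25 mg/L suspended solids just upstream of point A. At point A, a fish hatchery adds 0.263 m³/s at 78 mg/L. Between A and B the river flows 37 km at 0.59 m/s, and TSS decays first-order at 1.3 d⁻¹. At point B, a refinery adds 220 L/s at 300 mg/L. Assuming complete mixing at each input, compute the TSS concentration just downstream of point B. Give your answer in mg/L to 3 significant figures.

After input A: C = (3.6·8.25 + 0.263·78) / 3.863 = 13 mg/L.
Over the 37 km reach to input B (t = 6.271e+04 s = 0.7258 d), decay gives C = 13·exp(−1.3·0.7258) = 5.06 mg/L.
220 L/s = 0.22 m³/s.
After input B: C = (3.863·5.06 + 0.22·300) / 4.083 = 20.95 mg/L.

21.0 mg/L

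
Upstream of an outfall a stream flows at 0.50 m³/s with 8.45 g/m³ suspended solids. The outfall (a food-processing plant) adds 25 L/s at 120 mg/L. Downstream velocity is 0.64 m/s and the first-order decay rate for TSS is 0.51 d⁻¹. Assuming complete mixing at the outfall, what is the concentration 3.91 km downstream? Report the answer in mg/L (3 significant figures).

25 L/s = 0.025 m³/s.
After complete mixing, C₀ = (0.025·120 + 0.5·8.45) / 0.525 = 13.76 mg/L.
Travel time t = 3910 m / 0.64 m/s = 6109 s = 0.07071 d.
C = 13.76·exp(−0.51·0.07071) = 13.76·0.9646 = 13.27 mg/L.

13.3 mg/L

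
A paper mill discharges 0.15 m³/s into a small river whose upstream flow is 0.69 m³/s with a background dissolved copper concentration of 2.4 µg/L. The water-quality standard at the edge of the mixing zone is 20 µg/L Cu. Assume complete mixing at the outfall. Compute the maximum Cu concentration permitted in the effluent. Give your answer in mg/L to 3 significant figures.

2.4 µg/L = 0.0024 mg/L.
20 µg/L = 0.02 mg/L.
Mass balance: 0.02·0.84 = 0.15·Cₑ + 0.69·0.0024.
Cₑ = (0.0168 − 0.001656) / 0.15 = 0.101 mg/L.

0.101 mg/L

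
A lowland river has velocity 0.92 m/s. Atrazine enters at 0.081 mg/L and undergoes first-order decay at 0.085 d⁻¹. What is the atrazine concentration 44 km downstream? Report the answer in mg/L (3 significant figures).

Travel time t = 44 km / 0.92 m/s = 4.4e+04/0.92 = 4.783e+04 s = 0.5535 d.
First-order decay: C = 0.081·exp(−0.085·0.5535) = 0.081·0.954 = 0.07728 mg/L.

0.0773 mg/L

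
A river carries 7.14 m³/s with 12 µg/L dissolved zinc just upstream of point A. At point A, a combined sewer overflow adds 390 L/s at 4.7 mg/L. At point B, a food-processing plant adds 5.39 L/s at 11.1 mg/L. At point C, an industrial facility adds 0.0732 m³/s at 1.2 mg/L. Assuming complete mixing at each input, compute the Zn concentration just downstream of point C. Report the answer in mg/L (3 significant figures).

0.272 mg/L

12 µg/L = 0.012 mg/L.
390 L/s = 0.39 m³/s.
After input A: C = (7.14·0.012 + 0.39·4.7) / 7.53 = 0.2548 mg/L.
5.39 L/s = 0.00539 m³/s.
After input B: C = (7.53·0.2548 + 0.00539·11.1) / 7.535 = 0.2626 mg/L.
After input C: C = (7.535·0.2626 + 0.0732·1.2) / 7.609 = 0.2716 mg/L.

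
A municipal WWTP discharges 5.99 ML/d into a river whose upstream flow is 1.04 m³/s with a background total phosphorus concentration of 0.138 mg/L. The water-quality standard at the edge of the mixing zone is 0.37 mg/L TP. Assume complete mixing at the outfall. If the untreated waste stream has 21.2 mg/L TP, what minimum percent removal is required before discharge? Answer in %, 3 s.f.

81.8 %

5.99 ML/d = 0.06933 m³/s.
Mass balance: 0.37·1.109 = 0.06933·Cₑ + 1.04·0.138.
Cₑ = (0.4105 − 0.1435) / 0.06933 = 3.85 mg/L.
Required removal = 1 − 3.85/21.2 = 81.84 %.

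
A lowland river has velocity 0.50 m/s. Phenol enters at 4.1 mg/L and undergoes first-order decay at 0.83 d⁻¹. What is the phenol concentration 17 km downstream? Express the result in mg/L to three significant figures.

2.96 mg/L

Travel time t = 17 km / 0.50 m/s = 1.7e+04/0.50 = 3.4e+04 s = 0.3935 d.
First-order decay: C = 4.1·exp(−0.83·0.3935) = 4.1·0.7214 = 2.958 mg/L.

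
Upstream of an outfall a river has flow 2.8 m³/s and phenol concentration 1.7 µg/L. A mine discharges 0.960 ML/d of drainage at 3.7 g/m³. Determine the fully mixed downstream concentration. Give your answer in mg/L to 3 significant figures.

0.960 ML/d = 0.01111 m³/s.
1.7 µg/L = 0.0017 mg/L.
By mass balance at complete mixing, C = (0.01111·3.7 + 2.8·0.0017) / (0.01111 + 2.8) = 0.04587/2.811 = 0.01632 mg/L.

0.0163 mg/L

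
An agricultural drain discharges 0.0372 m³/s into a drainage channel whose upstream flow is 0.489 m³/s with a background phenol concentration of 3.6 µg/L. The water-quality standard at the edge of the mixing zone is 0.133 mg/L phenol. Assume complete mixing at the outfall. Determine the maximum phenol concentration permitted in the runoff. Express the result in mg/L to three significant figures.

1.83 mg/L

3.6 µg/L = 0.0036 mg/L.
Mass balance: 0.133·0.5262 = 0.0372·Cₑ + 0.489·0.0036.
Cₑ = (0.06998 − 0.00176) / 0.0372 = 1.834 mg/L.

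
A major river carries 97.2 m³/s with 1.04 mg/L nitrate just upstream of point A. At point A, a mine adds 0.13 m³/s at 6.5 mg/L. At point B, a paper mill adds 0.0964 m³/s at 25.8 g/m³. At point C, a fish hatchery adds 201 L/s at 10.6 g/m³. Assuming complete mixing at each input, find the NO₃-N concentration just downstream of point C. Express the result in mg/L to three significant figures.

After input A: C = (97.2·1.04 + 0.13·6.5) / 97.33 = 1.047 mg/L.
After input B: C = (97.33·1.047 + 0.0964·25.8) / 97.43 = 1.072 mg/L.
201 L/s = 0.201 m³/s.
After input C: C = (97.43·1.072 + 0.201·10.6) / 97.63 = 1.091 mg/L.

1.09 mg/L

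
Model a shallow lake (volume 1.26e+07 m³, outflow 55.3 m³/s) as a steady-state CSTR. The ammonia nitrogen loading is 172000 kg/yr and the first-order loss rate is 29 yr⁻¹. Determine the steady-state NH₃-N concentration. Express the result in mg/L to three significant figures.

Outflow Q = 55.3 m³/s × 3.156e+07 s/yr = 1.745e+09 m³/yr.
Steady-state CSTR mass balance: W = Q·C + k·V·C, so C = W/(Q + kV).
Q + kV = 1.745e+09 + 29·1.26e+07 = 2.111e+09 m³/yr.
C = 172000/2.111e+09 = 8.15e-05 kg/m³ = 0.0815 mg/L.

0.0815 mg/L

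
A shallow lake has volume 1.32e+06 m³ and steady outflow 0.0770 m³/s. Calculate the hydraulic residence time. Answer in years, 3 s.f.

0.543 yr

Q = 0.0770 m³/s × 3.156e+07 s/yr = 2.43e+06 m³/yr.
Hydraulic residence time τ = V/Q = 1.32e+06/2.43e+06 = 0.5432 yr.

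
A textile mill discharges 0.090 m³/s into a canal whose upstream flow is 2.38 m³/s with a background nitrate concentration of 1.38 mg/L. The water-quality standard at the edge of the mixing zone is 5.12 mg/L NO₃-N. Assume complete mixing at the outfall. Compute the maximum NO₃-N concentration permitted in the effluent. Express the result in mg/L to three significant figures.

Mass balance: 5.12·2.47 = 0.09·Cₑ + 2.38·1.38.
Cₑ = (12.65 − 3.284) / 0.09 = 104 mg/L.

104 mg/L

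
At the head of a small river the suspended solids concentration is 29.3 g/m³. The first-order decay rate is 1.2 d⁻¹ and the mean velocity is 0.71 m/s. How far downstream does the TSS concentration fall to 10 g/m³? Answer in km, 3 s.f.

From C = C₀·e^(−kt), t = ln(C₀/C)/k = ln(29.3/10)/1.2 = 1.075/1.2 = 0.8958 d.
Distance = v·t = 0.71 m/s × 7.74e+04 s = 5.495e+04 m = 54.95 km.

55.0 km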